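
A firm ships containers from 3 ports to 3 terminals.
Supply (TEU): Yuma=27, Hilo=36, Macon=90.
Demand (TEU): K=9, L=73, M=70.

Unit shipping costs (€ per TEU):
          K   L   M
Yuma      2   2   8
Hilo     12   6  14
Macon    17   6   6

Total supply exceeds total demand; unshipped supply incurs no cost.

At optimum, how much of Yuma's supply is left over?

Minimum-cost shipments:
  Yuma–K: 9 TEU
  Yuma–L: 18 TEU
  Hilo–L: 36 TEU
  Macon–L: 19 TEU
  Macon–M: 70 TEU
Total cost = €804.
Yuma ships 27 of its 27, leaving 0.

0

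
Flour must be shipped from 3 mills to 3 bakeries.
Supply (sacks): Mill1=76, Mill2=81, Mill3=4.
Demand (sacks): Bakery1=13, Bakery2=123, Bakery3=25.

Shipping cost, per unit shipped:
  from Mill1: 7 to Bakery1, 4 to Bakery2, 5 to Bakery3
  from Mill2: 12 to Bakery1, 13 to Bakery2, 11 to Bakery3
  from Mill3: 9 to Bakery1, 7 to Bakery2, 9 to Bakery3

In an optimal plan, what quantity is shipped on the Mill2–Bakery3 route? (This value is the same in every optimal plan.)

Optimal shipments:
  Mill1 to Bakery2: 76 sacks
  Mill2 to Bakery1: 13 sacks
  Mill2 to Bakery2: 43 sacks
  Mill2 to Bakery3: 25 sacks
  Mill3 to Bakery2: 4 sacks
Total cost = 1322.
So Mill2→Bakery3 carries 25 sacks.

25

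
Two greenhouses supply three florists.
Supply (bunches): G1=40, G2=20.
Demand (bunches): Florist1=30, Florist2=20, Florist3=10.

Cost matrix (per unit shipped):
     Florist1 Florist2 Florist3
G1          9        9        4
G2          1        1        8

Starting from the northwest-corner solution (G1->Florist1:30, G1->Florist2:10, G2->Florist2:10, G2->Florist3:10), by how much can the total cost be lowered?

120

Current plan cost = 30·9 + 10·9 + 10·1 + 10·8 = 450.
Optimal plan:
  G1 to Florist1: 10 × 9 = 90
  G1 to Florist2: 20 × 9 = 180
  G1 to Florist3: 10 × 4 = 40
  G2 to Florist1: 20 × 1 = 20
Optimal cost = 330.
Saving = 450 − 330 = 120.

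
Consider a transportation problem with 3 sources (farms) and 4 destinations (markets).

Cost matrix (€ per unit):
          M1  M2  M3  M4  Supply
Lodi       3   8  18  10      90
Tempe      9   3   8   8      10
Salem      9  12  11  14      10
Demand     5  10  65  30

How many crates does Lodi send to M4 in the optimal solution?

The minimum-cost plan:
  Lodi–M1: 5 crates
  Lodi–M2: 10 crates
  Lodi–M3: 45 crates
  Lodi–M4: 30 crates
  Tempe–M3: 10 crates
  Salem–M3: 10 crates
Total cost = €1395.
So Lodi→M4 carries 30 crates.

30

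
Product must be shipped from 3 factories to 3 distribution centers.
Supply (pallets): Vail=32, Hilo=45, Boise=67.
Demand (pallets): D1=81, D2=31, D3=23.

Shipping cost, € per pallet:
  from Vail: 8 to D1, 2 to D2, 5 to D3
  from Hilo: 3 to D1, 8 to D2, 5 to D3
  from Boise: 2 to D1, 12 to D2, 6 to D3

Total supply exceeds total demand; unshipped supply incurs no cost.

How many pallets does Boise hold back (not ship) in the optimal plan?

0

Minimum-cost shipments:
  Vail–D2: 31 × €2 = €62
  Hilo–D1: 14 × €3 = €42
  Hilo–D3: 23 × €5 = €115
  Boise–D1: 67 × €2 = €134
Total cost = €353.
Boise ships 67 of its 67, leaving 0.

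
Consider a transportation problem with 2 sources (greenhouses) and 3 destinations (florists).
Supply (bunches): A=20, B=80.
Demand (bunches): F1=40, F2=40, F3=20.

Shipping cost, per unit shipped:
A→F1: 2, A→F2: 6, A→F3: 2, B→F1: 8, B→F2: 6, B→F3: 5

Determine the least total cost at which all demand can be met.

540

A cheapest plan:
  A→F1: 20 × 2 = 40
  B→F1: 20 × 8 = 160
  B→F2: 40 × 6 = 240
  B→F3: 20 × 5 = 100
Total = 40 + 160 + 240 + 100 = 540.
(Supply check: A ships 20; B ships 80.)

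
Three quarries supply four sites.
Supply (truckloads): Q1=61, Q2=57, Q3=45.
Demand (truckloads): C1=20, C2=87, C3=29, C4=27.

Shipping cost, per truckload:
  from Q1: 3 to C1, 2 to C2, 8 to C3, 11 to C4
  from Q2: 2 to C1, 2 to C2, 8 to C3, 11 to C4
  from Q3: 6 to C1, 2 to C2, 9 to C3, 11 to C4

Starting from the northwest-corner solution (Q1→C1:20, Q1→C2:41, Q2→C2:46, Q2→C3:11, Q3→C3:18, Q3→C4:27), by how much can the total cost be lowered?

Current plan cost = 20·3 + 41·2 + 46·2 + 11·8 + 18·9 + 27·11 = 781.
Optimal plan:
  Q1->C2: 42 × 2 = 84
  Q1->C4: 19 × 11 = 209
  Q2->C1: 20 × 2 = 40
  Q2->C3: 29 × 8 = 232
  Q2->C4: 8 × 11 = 88
  Q3->C2: 45 × 2 = 90
Optimal cost = 743.
Saving = 781 − 743 = 38.

38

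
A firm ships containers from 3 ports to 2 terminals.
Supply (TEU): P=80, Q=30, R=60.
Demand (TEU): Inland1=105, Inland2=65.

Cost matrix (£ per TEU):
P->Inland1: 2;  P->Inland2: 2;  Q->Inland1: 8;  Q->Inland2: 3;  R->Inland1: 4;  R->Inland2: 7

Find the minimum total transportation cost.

490

A cheapest plan:
  P→Inland1: 45 × £2 = £90
  P→Inland2: 35 × £2 = £70
  Q→Inland2: 30 × £3 = £90
  R→Inland1: 60 × £4 = £240
Total = 90 + 70 + 90 + 240 = £490.
(Supply check: P ships 80; Q ships 30; R ships 60.)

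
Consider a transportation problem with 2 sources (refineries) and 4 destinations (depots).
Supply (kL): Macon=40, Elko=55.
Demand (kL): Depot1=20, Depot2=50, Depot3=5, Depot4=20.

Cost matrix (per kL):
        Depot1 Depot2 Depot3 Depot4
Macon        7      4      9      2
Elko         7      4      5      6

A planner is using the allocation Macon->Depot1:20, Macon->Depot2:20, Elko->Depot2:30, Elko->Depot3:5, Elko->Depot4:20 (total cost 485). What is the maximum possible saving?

80

Current plan cost = 20·7 + 20·4 + 30·4 + 5·5 + 20·6 = 485.
Optimal plan:
  Macon→Depot2: 20 × 4 = 80
  Macon→Depot4: 20 × 2 = 40
  Elko→Depot1: 20 × 7 = 140
  Elko→Depot2: 30 × 4 = 120
  Elko→Depot3: 5 × 5 = 25
Optimal cost = 405.
Saving = 485 − 405 = 80.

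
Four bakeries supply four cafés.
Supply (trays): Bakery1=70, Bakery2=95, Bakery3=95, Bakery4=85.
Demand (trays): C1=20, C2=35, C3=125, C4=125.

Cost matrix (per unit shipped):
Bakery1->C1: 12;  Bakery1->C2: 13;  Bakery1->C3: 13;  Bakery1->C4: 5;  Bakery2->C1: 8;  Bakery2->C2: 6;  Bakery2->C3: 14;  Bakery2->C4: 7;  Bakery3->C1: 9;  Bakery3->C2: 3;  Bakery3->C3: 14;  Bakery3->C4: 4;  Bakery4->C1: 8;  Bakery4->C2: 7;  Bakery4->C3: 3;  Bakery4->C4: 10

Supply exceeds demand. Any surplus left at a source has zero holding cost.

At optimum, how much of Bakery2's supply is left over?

40

An optimal plan:
  Bakery1->C3: 5 trays
  Bakery1->C4: 65 trays
  Bakery2->C1: 20 trays
  Bakery2->C3: 35 trays
  Bakery3->C2: 35 trays
  Bakery3->C4: 60 trays
  Bakery4->C3: 85 trays
Total cost = 1640.
Bakery2 ships 55 of its 95, leaving 40.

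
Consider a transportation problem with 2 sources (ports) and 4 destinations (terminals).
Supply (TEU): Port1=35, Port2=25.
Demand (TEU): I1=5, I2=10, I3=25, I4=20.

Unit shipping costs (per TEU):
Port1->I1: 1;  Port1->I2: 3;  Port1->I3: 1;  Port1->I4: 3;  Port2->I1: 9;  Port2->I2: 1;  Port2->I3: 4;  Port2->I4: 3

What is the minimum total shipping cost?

An optimal shipping plan:
  Port1->I1: 5 × 1 = 5
  Port1->I3: 25 × 1 = 25
  Port1->I4: 5 × 3 = 15
  Port2->I2: 10 × 1 = 10
  Port2->I4: 15 × 3 = 45
Total = 5 + 25 + 15 + 10 + 45 = 100.

100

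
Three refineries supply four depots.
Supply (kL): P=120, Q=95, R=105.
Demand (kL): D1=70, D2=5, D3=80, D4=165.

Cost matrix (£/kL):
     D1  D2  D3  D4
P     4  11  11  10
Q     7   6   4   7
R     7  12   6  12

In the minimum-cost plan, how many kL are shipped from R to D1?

0

The minimum-cost plan:
  P->D1: 70 × £4 = £280
  P->D4: 50 × £10 = £500
  Q->D2: 5 × £6 = £30
  Q->D4: 90 × £7 = £630
  R->D3: 80 × £6 = £480
  R->D4: 25 × £12 = £300
Total cost = £2220.
The route R→D1 is not used.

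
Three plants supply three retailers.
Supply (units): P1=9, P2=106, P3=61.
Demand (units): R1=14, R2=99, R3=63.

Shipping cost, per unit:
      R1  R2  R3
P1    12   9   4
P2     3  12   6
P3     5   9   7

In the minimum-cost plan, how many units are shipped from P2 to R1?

Solving gives:
  P1–R2: 9 × 9 = 81
  P2–R1: 14 × 3 = 42
  P2–R2: 29 × 12 = 348
  P2–R3: 63 × 6 = 378
  P3–R2: 61 × 9 = 549
Total cost = 1398.
So P2→R1 carries 14 units.

14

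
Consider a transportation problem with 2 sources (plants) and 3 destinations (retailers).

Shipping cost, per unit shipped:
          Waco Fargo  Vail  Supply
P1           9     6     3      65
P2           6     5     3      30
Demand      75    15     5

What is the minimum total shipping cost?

Optimal allocation:
  P1–Waco: 45 × 9 = 405
  P1–Fargo: 15 × 6 = 90
  P1–Vail: 5 × 3 = 15
  P2–Waco: 30 × 6 = 180
Total = 405 + 90 + 15 + 180 = 690.
(Supply check: P1 ships 65; P2 ships 30.)

690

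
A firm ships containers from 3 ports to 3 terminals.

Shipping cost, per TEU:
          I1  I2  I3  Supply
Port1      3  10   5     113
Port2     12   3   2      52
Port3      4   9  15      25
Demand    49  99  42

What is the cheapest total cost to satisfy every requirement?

958

Optimal allocation:
  Port1–I1: 49 × 3 = 147
  Port1–I2: 22 × 10 = 220
  Port1–I3: 42 × 5 = 210
  Port2–I2: 52 × 3 = 156
  Port3–I2: 25 × 9 = 225
Total = 147 + 220 + 210 + 156 + 225 = 958.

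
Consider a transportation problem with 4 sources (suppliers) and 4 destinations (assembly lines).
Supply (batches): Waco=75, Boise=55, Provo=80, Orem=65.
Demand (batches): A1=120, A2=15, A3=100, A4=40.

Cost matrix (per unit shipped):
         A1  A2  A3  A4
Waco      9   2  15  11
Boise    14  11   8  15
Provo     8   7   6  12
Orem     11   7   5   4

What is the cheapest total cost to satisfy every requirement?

A cheapest plan:
  Waco→A1: 60 × 9 = 540
  Waco→A2: 15 × 2 = 30
  Boise→A3: 55 × 8 = 440
  Provo→A1: 60 × 8 = 480
  Provo→A3: 20 × 6 = 120
  Orem→A3: 25 × 5 = 125
  Orem→A4: 40 × 4 = 160
Total = 540 + 30 + 440 + 480 + 120 + 125 + 160 = 1895.

1895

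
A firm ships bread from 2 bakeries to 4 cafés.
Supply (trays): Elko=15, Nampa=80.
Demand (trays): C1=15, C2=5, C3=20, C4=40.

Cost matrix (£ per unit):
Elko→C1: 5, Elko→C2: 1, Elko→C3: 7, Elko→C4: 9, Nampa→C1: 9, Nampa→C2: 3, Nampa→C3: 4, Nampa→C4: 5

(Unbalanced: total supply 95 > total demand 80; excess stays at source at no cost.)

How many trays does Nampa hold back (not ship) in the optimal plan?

15

Minimum-cost shipments:
  Elko->C1: 15 trays
  Nampa->C2: 5 trays
  Nampa->C3: 20 trays
  Nampa->C4: 40 trays
Total cost = £370.
Nampa ships 65 of its 80, leaving 15.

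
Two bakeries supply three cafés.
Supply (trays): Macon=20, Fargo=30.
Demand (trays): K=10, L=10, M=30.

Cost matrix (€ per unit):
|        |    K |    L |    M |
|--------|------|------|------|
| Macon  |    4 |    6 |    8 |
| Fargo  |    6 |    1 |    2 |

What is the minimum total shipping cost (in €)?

Optimal allocation:
  Macon→K: 10 × €4 = €40
  Macon→L: 10 × €6 = €60
  Fargo→M: 30 × €2 = €60
Total = 40 + 60 + 60 = €160.
(Supply check: Macon ships 20; Fargo ships 30.)

160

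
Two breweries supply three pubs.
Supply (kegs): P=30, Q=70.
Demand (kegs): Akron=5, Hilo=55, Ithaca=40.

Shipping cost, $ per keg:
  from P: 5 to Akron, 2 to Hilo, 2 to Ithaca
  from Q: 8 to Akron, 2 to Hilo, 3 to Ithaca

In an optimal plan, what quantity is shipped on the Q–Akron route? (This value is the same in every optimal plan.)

The minimum-cost plan:
  P->Akron: 5 × $5 = $25
  P->Ithaca: 25 × $2 = $50
  Q->Hilo: 55 × $2 = $110
  Q->Ithaca: 15 × $3 = $45
Total cost = $230.
The route Q→Akron is not used.

0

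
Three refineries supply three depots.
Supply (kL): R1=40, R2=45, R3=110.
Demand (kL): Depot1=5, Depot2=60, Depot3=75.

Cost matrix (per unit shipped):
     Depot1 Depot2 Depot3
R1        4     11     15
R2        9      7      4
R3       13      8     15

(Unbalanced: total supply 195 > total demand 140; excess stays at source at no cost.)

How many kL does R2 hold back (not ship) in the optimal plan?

Minimum-cost shipments:
  R1->Depot1: 5 × 4 = 20
  R2->Depot3: 45 × 4 = 180
  R3->Depot2: 60 × 8 = 480
  R3->Depot3: 30 × 15 = 450
Total cost = 1130.
R2 ships 45 of its 45, leaving 0.

0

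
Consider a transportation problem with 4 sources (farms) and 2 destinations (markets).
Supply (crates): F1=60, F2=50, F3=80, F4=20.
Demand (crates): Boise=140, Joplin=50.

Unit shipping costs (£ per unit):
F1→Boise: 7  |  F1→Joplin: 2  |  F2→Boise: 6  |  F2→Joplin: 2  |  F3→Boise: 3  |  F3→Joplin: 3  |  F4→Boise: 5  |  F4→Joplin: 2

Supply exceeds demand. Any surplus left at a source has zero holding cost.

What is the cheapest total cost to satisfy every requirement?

680

An optimal shipping plan:
  F1–Joplin: 50 crates
  F2–Boise: 40 crates
  F3–Boise: 80 crates
  F4–Boise: 20 crates
Total cost = £680.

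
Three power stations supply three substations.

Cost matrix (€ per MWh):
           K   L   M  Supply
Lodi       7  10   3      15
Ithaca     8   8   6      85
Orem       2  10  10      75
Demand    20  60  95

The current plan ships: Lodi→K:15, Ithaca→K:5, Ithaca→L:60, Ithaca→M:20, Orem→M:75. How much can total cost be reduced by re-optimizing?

Current plan cost = 15·7 + 5·8 + 60·8 + 20·6 + 75·10 = €1495.
Optimal plan:
  Lodi->M: 15 × €3 = €45
  Ithaca->L: 5 × €8 = €40
  Ithaca->M: 80 × €6 = €480
  Orem->K: 20 × €2 = €40
  Orem->L: 55 × €10 = €550
Optimal cost = €1155.
Saving = 1495 − 1155 = €340.

340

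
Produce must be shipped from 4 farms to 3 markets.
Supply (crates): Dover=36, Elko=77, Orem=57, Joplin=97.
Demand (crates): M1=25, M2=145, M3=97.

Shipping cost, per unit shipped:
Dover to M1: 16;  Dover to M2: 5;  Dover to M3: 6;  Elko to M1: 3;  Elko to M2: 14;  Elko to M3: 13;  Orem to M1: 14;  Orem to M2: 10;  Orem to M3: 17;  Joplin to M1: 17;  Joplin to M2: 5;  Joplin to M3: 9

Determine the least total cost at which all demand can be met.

One minimum-cost allocation:
  Dover to M3: 36 × 6 = 216
  Elko to M1: 25 × 3 = 75
  Elko to M3: 52 × 13 = 676
  Orem to M2: 57 × 10 = 570
  Joplin to M2: 88 × 5 = 440
  Joplin to M3: 9 × 9 = 81
Total = 216 + 75 + 676 + 570 + 440 + 81 = 2058.

2058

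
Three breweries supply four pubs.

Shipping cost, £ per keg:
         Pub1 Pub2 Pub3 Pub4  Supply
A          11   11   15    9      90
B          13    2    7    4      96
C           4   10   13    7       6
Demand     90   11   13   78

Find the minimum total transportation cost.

1403

One minimum-cost allocation:
  A→Pub1: 84 × £11 = £924
  A→Pub4: 6 × £9 = £54
  B→Pub2: 11 × £2 = £22
  B→Pub3: 13 × £7 = £91
  B→Pub4: 72 × £4 = £288
  C→Pub1: 6 × £4 = £24
Total = 924 + 54 + 22 + 91 + 288 + 24 = £1403.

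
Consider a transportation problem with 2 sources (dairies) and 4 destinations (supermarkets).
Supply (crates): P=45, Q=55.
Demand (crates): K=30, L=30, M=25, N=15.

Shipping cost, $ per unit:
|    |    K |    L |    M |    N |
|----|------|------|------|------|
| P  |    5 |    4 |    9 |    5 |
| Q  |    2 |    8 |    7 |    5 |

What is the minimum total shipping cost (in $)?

430

One minimum-cost allocation:
  P–L: 30 × $4 = $120
  P–N: 15 × $5 = $75
  Q–K: 30 × $2 = $60
  Q–M: 25 × $7 = $175
Total = 120 + 75 + 60 + 175 = $430.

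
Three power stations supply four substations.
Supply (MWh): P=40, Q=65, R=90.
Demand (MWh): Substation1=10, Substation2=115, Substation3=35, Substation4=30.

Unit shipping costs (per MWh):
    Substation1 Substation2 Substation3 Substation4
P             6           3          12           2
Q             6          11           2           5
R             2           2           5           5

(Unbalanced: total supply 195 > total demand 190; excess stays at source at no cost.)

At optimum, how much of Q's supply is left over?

Minimum-cost shipments:
  P to Substation2: 25 × 3 = 75
  P to Substation4: 15 × 2 = 30
  Q to Substation1: 10 × 6 = 60
  Q to Substation3: 35 × 2 = 70
  Q to Substation4: 15 × 5 = 75
  R to Substation2: 90 × 2 = 180
Total cost = 490.
Q ships 60 of its 65, leaving 5.

5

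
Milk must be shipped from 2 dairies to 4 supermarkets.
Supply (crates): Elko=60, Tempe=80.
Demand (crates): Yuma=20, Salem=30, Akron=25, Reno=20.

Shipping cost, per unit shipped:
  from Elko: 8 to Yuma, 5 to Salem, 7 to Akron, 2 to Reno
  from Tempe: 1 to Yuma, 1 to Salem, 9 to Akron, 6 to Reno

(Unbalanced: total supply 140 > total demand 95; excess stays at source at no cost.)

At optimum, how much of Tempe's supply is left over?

An optimal plan:
  Elko→Akron: 25 × 7 = 175
  Elko→Reno: 20 × 2 = 40
  Tempe→Yuma: 20 × 1 = 20
  Tempe→Salem: 30 × 1 = 30
Total cost = 265.
Tempe ships 50 of its 80, leaving 30.

30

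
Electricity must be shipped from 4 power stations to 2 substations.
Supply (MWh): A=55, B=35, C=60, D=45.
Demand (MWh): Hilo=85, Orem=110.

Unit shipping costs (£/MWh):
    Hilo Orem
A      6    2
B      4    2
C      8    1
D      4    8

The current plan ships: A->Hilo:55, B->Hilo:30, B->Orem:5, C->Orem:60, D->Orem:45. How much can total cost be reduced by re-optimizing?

370

Current plan cost = 55·6 + 30·4 + 5·2 + 60·1 + 45·8 = £880.
Optimal plan:
  A–Hilo: 5 × £6 = £30
  A–Orem: 50 × £2 = £100
  B–Hilo: 35 × £4 = £140
  C–Orem: 60 × £1 = £60
  D–Hilo: 45 × £4 = £180
Optimal cost = £510.
Saving = 880 − 510 = £370.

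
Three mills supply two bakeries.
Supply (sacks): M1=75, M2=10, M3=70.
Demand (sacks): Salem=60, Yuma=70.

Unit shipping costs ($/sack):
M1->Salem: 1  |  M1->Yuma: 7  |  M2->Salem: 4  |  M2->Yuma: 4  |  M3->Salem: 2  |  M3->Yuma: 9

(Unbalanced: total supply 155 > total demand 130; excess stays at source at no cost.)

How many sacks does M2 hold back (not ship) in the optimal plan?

An optimal plan:
  M1→Salem: 15 sacks
  M1→Yuma: 60 sacks
  M2→Yuma: 10 sacks
  M3→Salem: 45 sacks
Total cost = $565.
M2 ships 10 of its 10, leaving 0.

0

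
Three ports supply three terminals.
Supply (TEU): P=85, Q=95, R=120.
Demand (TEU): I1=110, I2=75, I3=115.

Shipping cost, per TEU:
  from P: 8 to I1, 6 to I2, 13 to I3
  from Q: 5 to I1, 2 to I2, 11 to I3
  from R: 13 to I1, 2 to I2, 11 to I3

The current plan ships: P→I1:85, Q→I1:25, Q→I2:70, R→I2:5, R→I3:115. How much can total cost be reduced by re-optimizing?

Current plan cost = 85·8 + 25·5 + 70·2 + 5·2 + 115·11 = 2220.
Optimal plan:
  P to I1: 15 TEU
  P to I3: 70 TEU
  Q to I1: 95 TEU
  R to I2: 75 TEU
  R to I3: 45 TEU
Optimal cost = 2150.
Saving = 2220 − 2150 = 70.

70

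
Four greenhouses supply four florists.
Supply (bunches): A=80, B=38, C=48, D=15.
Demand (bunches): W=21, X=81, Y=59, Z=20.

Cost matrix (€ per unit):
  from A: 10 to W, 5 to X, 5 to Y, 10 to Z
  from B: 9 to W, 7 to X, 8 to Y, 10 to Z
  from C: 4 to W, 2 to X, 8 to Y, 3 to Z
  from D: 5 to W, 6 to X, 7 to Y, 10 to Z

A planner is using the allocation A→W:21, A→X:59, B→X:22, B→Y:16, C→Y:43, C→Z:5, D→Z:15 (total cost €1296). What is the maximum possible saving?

427

Current plan cost = 21·10 + 59·5 + 22·7 + 16·8 + 43·8 + 5·3 + 15·10 = €1296.
Optimal plan:
  A to X: 21 × €5 = €105
  A to Y: 59 × €5 = €295
  B to W: 6 × €9 = €54
  B to X: 32 × €7 = €224
  C to X: 28 × €2 = €56
  C to Z: 20 × €3 = €60
  D to W: 15 × €5 = €75
Optimal cost = €869.
Saving = 1296 − 869 = €427.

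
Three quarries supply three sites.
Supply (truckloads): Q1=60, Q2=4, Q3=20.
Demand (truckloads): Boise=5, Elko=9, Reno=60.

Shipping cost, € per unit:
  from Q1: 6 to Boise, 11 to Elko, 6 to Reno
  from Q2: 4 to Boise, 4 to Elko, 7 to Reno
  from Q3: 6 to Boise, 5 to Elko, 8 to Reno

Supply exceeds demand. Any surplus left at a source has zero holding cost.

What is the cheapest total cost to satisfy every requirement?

Optimal allocation:
  Q1->Reno: 60 × €6 = €360
  Q2->Boise: 4 × €4 = €16
  Q3->Boise: 1 × €6 = €6
  Q3->Elko: 9 × €5 = €45
Total = 360 + 16 + 6 + 45 = €427.
(Supply check: Q1 ships 60; Q2 ships 4; Q3 ships 10.)

427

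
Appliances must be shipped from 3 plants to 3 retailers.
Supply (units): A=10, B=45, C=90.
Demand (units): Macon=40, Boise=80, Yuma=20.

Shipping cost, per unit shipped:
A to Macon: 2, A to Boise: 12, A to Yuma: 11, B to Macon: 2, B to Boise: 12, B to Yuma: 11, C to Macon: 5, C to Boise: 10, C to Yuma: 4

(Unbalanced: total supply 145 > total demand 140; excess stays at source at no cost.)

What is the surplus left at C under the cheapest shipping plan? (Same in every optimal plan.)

0

Minimum-cost shipments:
  A–Boise: 10 × 12 = 120
  B–Macon: 40 × 2 = 80
  C–Boise: 70 × 10 = 700
  C–Yuma: 20 × 4 = 80
Total cost = 980.
C ships 90 of its 90, leaving 0.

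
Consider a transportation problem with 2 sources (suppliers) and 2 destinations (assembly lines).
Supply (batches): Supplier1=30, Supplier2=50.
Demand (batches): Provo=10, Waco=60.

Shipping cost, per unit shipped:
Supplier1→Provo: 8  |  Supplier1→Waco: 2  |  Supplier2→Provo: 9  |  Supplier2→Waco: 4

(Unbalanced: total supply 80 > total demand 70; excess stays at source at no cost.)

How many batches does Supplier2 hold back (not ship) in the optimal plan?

Minimum-cost shipments:
  Supplier1→Waco: 30 × 2 = 60
  Supplier2→Provo: 10 × 9 = 90
  Supplier2→Waco: 30 × 4 = 120
Total cost = 270.
Supplier2 ships 40 of its 50, leaving 10.

10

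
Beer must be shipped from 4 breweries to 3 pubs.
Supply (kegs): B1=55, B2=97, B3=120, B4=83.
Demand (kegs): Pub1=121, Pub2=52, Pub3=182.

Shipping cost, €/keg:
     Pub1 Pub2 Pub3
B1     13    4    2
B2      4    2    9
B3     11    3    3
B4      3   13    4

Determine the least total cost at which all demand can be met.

1010

One minimum-cost allocation:
  B1 to Pub3: 55 kegs
  B2 to Pub1: 45 kegs
  B2 to Pub2: 52 kegs
  B3 to Pub3: 120 kegs
  B4 to Pub1: 76 kegs
  B4 to Pub3: 7 kegs
Total cost = €1010.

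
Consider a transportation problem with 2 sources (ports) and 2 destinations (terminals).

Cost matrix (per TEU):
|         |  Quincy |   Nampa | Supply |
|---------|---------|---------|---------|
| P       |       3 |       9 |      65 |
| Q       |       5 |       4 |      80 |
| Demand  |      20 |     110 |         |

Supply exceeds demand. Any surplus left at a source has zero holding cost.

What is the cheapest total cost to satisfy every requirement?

650

One minimum-cost allocation:
  P–Quincy: 20 × 3 = 60
  P–Nampa: 30 × 9 = 270
  Q–Nampa: 80 × 4 = 320
Total = 60 + 270 + 320 = 650.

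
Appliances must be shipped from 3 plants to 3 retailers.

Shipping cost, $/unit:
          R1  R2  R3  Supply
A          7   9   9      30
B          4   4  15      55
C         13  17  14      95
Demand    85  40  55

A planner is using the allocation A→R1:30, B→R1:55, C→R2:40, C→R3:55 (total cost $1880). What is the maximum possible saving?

160

Current plan cost = 30·7 + 55·4 + 40·17 + 55·14 = $1880.
Optimal plan:
  A→R1: 30 × $7 = $210
  B→R1: 15 × $4 = $60
  B→R2: 40 × $4 = $160
  C→R1: 40 × $13 = $520
  C→R3: 55 × $14 = $770
Optimal cost = $1720.
Saving = 1880 − 1720 = $160.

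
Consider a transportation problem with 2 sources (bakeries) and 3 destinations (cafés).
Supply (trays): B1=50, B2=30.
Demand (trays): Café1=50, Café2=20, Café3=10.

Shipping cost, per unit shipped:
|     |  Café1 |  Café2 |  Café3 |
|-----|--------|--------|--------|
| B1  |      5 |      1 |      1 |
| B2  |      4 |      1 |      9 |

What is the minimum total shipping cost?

250

One minimum-cost allocation:
  B1→Café1: 20 × 5 = 100
  B1→Café2: 20 × 1 = 20
  B1→Café3: 10 × 1 = 10
  B2→Café1: 30 × 4 = 120
Total = 100 + 20 + 10 + 120 = 250.
(Supply check: B1 ships 50; B2 ships 30.)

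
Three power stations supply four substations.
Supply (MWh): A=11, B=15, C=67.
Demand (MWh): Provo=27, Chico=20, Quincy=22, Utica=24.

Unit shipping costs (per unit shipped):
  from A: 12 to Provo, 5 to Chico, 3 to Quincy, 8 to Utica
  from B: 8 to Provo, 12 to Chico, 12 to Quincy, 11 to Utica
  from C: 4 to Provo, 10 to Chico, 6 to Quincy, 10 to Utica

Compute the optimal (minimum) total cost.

Optimal allocation:
  A->Chico: 11 MWh
  B->Utica: 15 MWh
  C->Provo: 27 MWh
  C->Chico: 9 MWh
  C->Quincy: 22 MWh
  C->Utica: 9 MWh
Total cost = 640.
(Supply check: A ships 11; B ships 15; C ships 67.)

640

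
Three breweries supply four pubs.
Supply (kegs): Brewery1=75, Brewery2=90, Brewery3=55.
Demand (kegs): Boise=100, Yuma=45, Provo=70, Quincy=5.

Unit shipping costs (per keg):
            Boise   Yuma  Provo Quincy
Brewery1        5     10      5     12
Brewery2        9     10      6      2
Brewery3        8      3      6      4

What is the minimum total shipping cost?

One minimum-cost allocation:
  Brewery1 to Boise: 75 kegs
  Brewery2 to Boise: 15 kegs
  Brewery2 to Provo: 70 kegs
  Brewery2 to Quincy: 5 kegs
  Brewery3 to Boise: 10 kegs
  Brewery3 to Yuma: 45 kegs
Total cost = 1155.
(Supply check: Brewery1 ships 75; Brewery2 ships 90; Brewery3 ships 55.)

1155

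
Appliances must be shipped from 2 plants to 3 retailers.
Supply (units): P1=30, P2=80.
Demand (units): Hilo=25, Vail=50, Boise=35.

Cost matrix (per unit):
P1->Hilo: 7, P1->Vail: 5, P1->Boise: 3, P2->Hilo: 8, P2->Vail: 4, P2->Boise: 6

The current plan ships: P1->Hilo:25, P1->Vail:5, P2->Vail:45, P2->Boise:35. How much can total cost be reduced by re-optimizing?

Current plan cost = 25·7 + 5·5 + 45·4 + 35·6 = 590.
Optimal plan:
  P1–Boise: 30 × 3 = 90
  P2–Hilo: 25 × 8 = 200
  P2–Vail: 50 × 4 = 200
  P2–Boise: 5 × 6 = 30
Optimal cost = 520.
Saving = 590 − 520 = 70.

70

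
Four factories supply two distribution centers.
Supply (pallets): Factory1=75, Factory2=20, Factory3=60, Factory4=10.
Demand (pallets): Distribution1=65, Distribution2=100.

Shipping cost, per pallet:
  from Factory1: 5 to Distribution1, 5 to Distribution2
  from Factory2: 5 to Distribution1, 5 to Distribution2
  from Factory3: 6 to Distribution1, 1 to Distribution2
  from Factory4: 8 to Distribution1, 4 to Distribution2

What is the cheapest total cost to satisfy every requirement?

575

An optimal shipping plan:
  Factory1–Distribution1: 65 × 5 = 325
  Factory1–Distribution2: 10 × 5 = 50
  Factory2–Distribution2: 20 × 5 = 100
  Factory3–Distribution2: 60 × 1 = 60
  Factory4–Distribution2: 10 × 4 = 40
Total = 325 + 50 + 100 + 60 + 40 = 575.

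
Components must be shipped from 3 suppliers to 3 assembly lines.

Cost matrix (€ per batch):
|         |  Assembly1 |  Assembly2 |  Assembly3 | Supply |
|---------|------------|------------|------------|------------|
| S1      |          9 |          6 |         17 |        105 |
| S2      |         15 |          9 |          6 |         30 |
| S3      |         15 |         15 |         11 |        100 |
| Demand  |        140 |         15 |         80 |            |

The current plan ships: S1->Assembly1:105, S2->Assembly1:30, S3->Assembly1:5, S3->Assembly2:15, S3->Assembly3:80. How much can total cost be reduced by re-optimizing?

Current plan cost = 105·9 + 30·15 + 5·15 + 15·15 + 80·11 = €2575.
Optimal plan:
  S1–Assembly1: 90 × €9 = €810
  S1–Assembly2: 15 × €6 = €90
  S2–Assembly3: 30 × €6 = €180
  S3–Assembly1: 50 × €15 = €750
  S3–Assembly3: 50 × €11 = €550
Optimal cost = €2380.
Saving = 2575 − 2380 = €195.

195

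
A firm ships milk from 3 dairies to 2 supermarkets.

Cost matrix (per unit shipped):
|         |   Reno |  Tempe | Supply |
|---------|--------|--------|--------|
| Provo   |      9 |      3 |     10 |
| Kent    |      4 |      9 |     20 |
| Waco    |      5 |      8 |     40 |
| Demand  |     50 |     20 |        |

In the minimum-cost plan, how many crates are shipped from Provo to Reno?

Optimal shipments:
  Provo–Tempe: 10 crates
  Kent–Reno: 20 crates
  Waco–Reno: 30 crates
  Waco–Tempe: 10 crates
Total cost = 340.
The route Provo→Reno is not used.

0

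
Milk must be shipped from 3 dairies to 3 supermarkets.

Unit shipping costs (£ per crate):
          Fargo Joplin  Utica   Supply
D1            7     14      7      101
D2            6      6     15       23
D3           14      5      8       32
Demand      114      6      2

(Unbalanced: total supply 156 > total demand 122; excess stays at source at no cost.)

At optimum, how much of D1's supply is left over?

An optimal plan:
  D1->Fargo: 91 crates
  D1->Utica: 2 crates
  D2->Fargo: 23 crates
  D3->Joplin: 6 crates
Total cost = £819.
D1 ships 93 of its 101, leaving 8.

8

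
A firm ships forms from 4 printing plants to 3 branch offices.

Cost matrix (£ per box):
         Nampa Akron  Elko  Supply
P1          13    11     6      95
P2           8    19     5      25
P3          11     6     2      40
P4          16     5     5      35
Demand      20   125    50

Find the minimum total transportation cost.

An optimal shipping plan:
  P1→Akron: 50 × £11 = £550
  P1→Elko: 45 × £6 = £270
  P2→Nampa: 20 × £8 = £160
  P2→Elko: 5 × £5 = £25
  P3→Akron: 40 × £6 = £240
  P4→Akron: 35 × £5 = £175
Total = 550 + 270 + 160 + 25 + 240 + 175 = £1420.
(Supply check: P1 ships 95; P2 ships 25; P3 ships 40; P4 ships 35.)

1420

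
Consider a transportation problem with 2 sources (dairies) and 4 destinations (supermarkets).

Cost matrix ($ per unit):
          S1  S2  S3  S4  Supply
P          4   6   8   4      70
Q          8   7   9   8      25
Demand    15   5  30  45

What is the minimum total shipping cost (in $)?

One minimum-cost allocation:
  P to S1: 15 crates
  P to S2: 5 crates
  P to S3: 5 crates
  P to S4: 45 crates
  Q to S3: 25 crates
Total cost = $535.
(Supply check: P ships 70; Q ships 25.)

535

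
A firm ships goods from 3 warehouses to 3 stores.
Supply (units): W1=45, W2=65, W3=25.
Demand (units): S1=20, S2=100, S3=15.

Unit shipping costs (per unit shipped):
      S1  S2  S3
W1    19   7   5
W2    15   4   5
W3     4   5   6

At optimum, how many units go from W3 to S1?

The minimum-cost plan:
  W1 to S2: 30 × 7 = 210
  W1 to S3: 15 × 5 = 75
  W2 to S2: 65 × 4 = 260
  W3 to S1: 20 × 4 = 80
  W3 to S2: 5 × 5 = 25
Total cost = 650.
So W3→S1 carries 20 units.

20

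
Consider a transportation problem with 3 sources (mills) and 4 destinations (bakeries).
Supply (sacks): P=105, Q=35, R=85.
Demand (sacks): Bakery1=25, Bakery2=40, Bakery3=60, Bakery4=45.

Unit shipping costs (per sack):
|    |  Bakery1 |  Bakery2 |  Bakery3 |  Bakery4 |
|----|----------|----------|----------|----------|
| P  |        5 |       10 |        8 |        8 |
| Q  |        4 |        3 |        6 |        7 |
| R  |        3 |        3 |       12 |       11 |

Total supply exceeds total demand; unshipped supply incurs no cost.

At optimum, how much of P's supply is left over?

Minimum-cost shipments:
  P–Bakery3: 25 sacks
  P–Bakery4: 45 sacks
  Q–Bakery3: 35 sacks
  R–Bakery1: 25 sacks
  R–Bakery2: 40 sacks
Total cost = 965.
P ships 70 of its 105, leaving 35.

35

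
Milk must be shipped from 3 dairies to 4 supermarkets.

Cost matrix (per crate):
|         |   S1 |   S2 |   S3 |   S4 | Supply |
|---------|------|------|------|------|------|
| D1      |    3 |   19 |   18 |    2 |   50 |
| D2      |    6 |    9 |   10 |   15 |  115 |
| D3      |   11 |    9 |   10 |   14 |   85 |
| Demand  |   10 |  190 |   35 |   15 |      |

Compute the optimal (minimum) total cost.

2320

One minimum-cost allocation:
  D1–S1: 10 crates
  D1–S3: 25 crates
  D1–S4: 15 crates
  D2–S2: 115 crates
  D3–S2: 75 crates
  D3–S3: 10 crates
Total cost = 2320.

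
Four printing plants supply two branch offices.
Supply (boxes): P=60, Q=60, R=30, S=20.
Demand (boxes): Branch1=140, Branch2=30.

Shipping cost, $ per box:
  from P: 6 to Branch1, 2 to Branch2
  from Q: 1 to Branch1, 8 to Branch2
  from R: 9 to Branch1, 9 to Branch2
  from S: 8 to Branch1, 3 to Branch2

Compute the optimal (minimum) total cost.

Optimal allocation:
  P–Branch1: 50 × $6 = $300
  P–Branch2: 10 × $2 = $20
  Q–Branch1: 60 × $1 = $60
  R–Branch1: 30 × $9 = $270
  S–Branch2: 20 × $3 = $60
Total = 300 + 20 + 60 + 270 + 60 = $710.

710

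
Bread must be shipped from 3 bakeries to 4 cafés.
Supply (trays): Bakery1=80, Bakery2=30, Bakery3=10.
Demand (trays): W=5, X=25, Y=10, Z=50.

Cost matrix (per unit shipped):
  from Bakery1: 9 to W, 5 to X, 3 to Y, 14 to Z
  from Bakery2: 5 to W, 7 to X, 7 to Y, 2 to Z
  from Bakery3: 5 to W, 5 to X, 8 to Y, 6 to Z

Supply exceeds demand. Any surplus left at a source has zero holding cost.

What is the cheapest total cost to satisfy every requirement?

Optimal allocation:
  Bakery1–W: 5 × 9 = 45
  Bakery1–X: 25 × 5 = 125
  Bakery1–Y: 10 × 3 = 30
  Bakery1–Z: 10 × 14 = 140
  Bakery2–Z: 30 × 2 = 60
  Bakery3–Z: 10 × 6 = 60
Total = 45 + 125 + 30 + 140 + 60 + 60 = 460.

460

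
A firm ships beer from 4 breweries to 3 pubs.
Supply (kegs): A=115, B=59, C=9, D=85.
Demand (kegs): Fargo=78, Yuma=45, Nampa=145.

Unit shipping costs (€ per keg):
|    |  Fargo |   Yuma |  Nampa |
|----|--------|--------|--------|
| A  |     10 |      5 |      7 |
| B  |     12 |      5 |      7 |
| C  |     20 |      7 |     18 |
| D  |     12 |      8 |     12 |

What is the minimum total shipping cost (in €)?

2215

A cheapest plan:
  A→Yuma: 29 kegs
  A→Nampa: 86 kegs
  B→Nampa: 59 kegs
  C→Yuma: 9 kegs
  D→Fargo: 78 kegs
  D→Yuma: 7 kegs
Total cost = €2215.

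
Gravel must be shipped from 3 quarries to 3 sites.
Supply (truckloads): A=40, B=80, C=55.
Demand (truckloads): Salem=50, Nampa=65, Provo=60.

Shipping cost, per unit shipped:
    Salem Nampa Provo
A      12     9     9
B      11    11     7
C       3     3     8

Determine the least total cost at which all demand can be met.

One minimum-cost allocation:
  A->Nampa: 40 × 9 = 360
  B->Salem: 20 × 11 = 220
  B->Provo: 60 × 7 = 420
  C->Salem: 30 × 3 = 90
  C->Nampa: 25 × 3 = 75
Total = 360 + 220 + 420 + 90 + 75 = 1165.

1165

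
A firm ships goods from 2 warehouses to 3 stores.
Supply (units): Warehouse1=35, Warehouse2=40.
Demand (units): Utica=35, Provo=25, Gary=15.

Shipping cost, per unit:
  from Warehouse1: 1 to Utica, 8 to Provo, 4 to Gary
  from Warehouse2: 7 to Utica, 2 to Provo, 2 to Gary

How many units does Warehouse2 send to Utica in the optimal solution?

0

Solving gives:
  Warehouse1 to Utica: 35 × 1 = 35
  Warehouse2 to Provo: 25 × 2 = 50
  Warehouse2 to Gary: 15 × 2 = 30
Total cost = 115.
The route Warehouse2→Utica is not used.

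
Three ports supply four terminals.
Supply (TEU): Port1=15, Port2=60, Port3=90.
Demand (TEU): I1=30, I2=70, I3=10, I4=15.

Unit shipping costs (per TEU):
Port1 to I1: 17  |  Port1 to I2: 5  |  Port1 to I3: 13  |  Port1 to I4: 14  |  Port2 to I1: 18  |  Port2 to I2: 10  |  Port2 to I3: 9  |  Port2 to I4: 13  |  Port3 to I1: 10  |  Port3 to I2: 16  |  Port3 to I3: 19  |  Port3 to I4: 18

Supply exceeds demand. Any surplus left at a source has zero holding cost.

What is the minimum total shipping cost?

1315

Optimal allocation:
  Port1->I2: 15 × 5 = 75
  Port2->I2: 50 × 10 = 500
  Port2->I3: 10 × 9 = 90
  Port3->I1: 30 × 10 = 300
  Port3->I2: 5 × 16 = 80
  Port3->I4: 15 × 18 = 270
Total = 75 + 500 + 90 + 300 + 80 + 270 = 1315.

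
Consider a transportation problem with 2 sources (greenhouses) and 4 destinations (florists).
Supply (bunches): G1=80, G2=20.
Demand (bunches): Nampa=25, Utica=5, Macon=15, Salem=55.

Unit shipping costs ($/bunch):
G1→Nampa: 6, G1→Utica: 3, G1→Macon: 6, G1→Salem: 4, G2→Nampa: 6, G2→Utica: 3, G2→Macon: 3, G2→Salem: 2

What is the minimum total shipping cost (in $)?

420

An optimal shipping plan:
  G1→Nampa: 25 × $6 = $150
  G1→Utica: 5 × $3 = $15
  G1→Salem: 50 × $4 = $200
  G2→Macon: 15 × $3 = $45
  G2→Salem: 5 × $2 = $10
Total = 150 + 15 + 200 + 45 + 10 = $420.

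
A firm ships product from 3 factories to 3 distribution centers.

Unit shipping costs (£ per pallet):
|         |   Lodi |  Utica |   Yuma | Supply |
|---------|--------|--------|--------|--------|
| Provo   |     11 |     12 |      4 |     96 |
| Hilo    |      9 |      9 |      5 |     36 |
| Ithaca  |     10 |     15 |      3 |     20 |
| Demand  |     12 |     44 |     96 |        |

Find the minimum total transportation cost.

A cheapest plan:
  Provo to Utica: 8 × £12 = £96
  Provo to Yuma: 88 × £4 = £352
  Hilo to Utica: 36 × £9 = £324
  Ithaca to Lodi: 12 × £10 = £120
  Ithaca to Yuma: 8 × £3 = £24
Total = 96 + 352 + 324 + 120 + 24 = £916.

916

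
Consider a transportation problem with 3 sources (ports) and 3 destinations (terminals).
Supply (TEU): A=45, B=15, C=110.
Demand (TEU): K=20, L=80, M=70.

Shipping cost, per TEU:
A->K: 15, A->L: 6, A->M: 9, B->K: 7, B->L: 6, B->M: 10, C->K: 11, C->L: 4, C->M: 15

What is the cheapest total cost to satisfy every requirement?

One minimum-cost allocation:
  A→M: 45 TEU
  B→M: 15 TEU
  C→K: 20 TEU
  C→L: 80 TEU
  C→M: 10 TEU
Total cost = 1245.

1245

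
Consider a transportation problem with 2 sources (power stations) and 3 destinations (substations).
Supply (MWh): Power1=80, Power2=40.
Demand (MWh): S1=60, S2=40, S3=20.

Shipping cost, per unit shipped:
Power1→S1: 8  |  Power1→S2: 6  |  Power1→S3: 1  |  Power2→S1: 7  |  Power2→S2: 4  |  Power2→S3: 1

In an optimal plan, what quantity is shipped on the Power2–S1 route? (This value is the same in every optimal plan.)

The minimum-cost plan:
  Power1→S1: 60 × 8 = 480
  Power1→S3: 20 × 1 = 20
  Power2→S2: 40 × 4 = 160
Total cost = 660.
The route Power2→S1 is not used.

0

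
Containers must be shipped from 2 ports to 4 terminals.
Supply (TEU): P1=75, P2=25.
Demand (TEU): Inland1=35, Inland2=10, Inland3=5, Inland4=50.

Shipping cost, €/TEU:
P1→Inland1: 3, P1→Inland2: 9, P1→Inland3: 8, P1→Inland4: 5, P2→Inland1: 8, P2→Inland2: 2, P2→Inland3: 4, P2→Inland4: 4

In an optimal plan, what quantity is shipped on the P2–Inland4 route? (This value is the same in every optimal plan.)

The minimum-cost plan:
  P1→Inland1: 35 × €3 = €105
  P1→Inland4: 40 × €5 = €200
  P2→Inland2: 10 × €2 = €20
  P2→Inland3: 5 × €4 = €20
  P2→Inland4: 10 × €4 = €40
Total cost = €385.
So P2→Inland4 carries 10 TEU.

10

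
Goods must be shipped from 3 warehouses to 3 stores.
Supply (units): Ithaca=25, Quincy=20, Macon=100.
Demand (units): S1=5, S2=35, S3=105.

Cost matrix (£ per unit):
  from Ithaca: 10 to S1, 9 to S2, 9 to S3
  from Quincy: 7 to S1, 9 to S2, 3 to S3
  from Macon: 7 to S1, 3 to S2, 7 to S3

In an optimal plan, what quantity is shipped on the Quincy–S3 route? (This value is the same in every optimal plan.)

20

The minimum-cost plan:
  Ithaca–S3: 25 × £9 = £225
  Quincy–S3: 20 × £3 = £60
  Macon–S1: 5 × £7 = £35
  Macon–S2: 35 × £3 = £105
  Macon–S3: 60 × £7 = £420
Total cost = £845.
So Quincy→S3 carries 20 units.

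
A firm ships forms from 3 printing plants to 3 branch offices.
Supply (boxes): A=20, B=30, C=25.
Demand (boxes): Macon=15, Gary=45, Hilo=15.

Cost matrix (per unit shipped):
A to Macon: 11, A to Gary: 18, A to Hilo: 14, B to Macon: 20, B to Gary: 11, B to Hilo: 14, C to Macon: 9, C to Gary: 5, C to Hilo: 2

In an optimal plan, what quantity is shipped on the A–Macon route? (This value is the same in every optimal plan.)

Solving gives:
  A–Macon: 15 × 11 = 165
  A–Hilo: 5 × 14 = 70
  B–Gary: 30 × 11 = 330
  C–Gary: 15 × 5 = 75
  C–Hilo: 10 × 2 = 20
Total cost = 660.
So A→Macon carries 15 boxes.

15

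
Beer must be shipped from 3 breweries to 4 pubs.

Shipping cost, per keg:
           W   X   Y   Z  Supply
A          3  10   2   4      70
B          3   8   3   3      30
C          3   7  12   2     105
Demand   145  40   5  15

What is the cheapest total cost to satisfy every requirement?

755

One minimum-cost allocation:
  A→W: 65 × 3 = 195
  A→Y: 5 × 2 = 10
  B→W: 30 × 3 = 90
  C→W: 50 × 3 = 150
  C→X: 40 × 7 = 280
  C→Z: 15 × 2 = 30
Total = 195 + 10 + 90 + 150 + 280 + 30 = 755.
(Supply check: A ships 70; B ships 30; C ships 105.)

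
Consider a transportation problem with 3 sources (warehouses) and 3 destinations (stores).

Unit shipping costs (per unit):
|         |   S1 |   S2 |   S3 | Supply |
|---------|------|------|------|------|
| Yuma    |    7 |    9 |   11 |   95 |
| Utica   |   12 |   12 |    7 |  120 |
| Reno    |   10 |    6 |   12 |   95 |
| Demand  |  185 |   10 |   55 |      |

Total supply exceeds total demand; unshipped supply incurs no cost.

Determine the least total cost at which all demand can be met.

Optimal allocation:
  Yuma->S1: 95 × 7 = 665
  Utica->S1: 5 × 12 = 60
  Utica->S3: 55 × 7 = 385
  Reno->S1: 85 × 10 = 850
  Reno->S2: 10 × 6 = 60
Total = 665 + 60 + 385 + 850 + 60 = 2020.
(Supply check: Yuma ships 95; Utica ships 60; Reno ships 95.)

2020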